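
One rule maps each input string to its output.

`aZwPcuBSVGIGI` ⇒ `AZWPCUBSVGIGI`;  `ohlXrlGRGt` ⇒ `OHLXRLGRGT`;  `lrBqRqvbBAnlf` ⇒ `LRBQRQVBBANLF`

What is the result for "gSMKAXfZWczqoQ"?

Rule — convert every letter to uppercase.
Doing the same to "gSMKAXfZWczqoQ": "GSMKAXFZWCZQOQ".

GSMKAXFZWCZQOQ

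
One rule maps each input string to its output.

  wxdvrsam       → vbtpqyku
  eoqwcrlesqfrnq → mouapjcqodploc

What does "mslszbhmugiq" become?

Each output is the input with this applied: shift every letter 2 places backward in the alphabet (wrapping around), then move the first character to the end.
"mslszbhmugiq" → "kqjqxzfksego" → "qjqxzfksegok".

qjqxzfksegok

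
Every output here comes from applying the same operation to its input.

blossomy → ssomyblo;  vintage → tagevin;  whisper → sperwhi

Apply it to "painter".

Each output is the input with this applied: move the first 3 characters to the end (rotate left by 3).
Doing the same to "painter": "nterpai".

nterpai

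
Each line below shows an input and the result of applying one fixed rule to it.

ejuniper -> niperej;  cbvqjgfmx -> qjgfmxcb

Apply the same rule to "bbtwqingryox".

wqingryoxbb

Each output is the input with this applied: move the first 3 characters to the end (rotate left by 3), then delete the last character.
On "bbtwqingryox" that produces "wqingryoxbb".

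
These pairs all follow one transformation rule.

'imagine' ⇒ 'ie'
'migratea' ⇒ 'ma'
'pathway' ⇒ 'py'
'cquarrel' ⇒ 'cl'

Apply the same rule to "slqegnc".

sc

Rule — take characters alternately from the front and the back (1st, last, 2nd, 2nd-last, ...), then keep only the first 2 characters.
On "slqegnc": the first step gives "sclnqge", and the second then gives "sc".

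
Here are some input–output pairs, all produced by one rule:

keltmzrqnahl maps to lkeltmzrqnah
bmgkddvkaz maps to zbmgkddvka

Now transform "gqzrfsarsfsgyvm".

Looking at the pairs, the operation is to move the last character to the front.
Doing the same to "gqzrfsarsfsgyvm": "mgqzrfsarsfsgyv".

mgqzrfsarsfsgyv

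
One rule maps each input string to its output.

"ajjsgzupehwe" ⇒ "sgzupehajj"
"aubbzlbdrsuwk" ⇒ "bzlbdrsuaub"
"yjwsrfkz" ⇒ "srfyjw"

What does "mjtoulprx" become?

oulpmjt

Looking at the pairs, the operation is to delete the last 2 characters, then move the first 3 characters to the end (rotate left by 3).
For "mjtoulprx", step one produces "mjtoulp"; step two turns that into "oulpmjt".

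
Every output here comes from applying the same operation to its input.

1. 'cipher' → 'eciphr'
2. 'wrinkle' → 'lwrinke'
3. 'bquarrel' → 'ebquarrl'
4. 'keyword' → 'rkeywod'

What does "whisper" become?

ewhispr

The rule is to move the last character to the front, then swap the first and last characters.
For "whisper" the result is "ewhispr".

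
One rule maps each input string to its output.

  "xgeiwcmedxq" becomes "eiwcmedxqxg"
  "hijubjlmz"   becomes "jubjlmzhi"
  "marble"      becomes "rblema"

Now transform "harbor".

What's happening: move the first 2 characters to the end (rotate left by 2).
For "harbor" the result is "rborha".

rborha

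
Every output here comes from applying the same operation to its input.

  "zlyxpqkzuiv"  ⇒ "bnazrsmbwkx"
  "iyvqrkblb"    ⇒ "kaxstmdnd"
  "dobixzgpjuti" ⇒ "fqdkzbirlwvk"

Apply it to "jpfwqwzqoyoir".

lrhysybsqaqkt

Each output is the input with this applied: shift every letter 2 places forward in the alphabet (wrapping around).
Doing the same to "jpfwqwzqoyoir": "lrhysybsqaqkt".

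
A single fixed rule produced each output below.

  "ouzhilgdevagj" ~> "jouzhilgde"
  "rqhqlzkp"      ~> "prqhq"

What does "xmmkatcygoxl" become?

Looking at the pairs, the operation is to move the last character to the front, then delete the last 3 characters.
Working it through for "xmmkatcygoxl": intermediate "lxmmkatcygox", final "lxmmkatcy".
(Check on "ouzhilgdevagj": → "jouzhilgdevag" → "jouzhilgde" ✓)

lxmmkatcy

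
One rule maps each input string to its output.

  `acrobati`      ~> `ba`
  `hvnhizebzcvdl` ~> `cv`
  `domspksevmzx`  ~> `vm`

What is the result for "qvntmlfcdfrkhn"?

The rule is to move the last 2 characters to the front (rotate right by 2), then keep only the last 2 characters.
Applying both steps to "qvntmlfcdfrkhn": "hnqvntmlfcdfrk", then "rk".
(Check on "hvnhizebzcvdl": → "dlhvnhizebzcv" → "cv" ✓)

rk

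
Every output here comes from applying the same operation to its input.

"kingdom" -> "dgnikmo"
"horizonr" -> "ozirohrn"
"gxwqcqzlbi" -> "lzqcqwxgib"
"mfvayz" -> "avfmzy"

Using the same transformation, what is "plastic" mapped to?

tsalpci

In each case the input is transformed by: move the last 2 characters to the front (rotate right by 2), then reverse the string.
On "plastic": the first step gives "icplast", and the second then gives "tsalpci".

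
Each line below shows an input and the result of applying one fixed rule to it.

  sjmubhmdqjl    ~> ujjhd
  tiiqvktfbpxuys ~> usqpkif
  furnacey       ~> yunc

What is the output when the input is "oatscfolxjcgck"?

In each case the input is transformed by: keep every other character starting from the second (positions 2nd, 4th, 6th, ...), then sort the characters into reverse alphabetical order.
So "oatscfolxjcgck" becomes "slkjgfa".

slkjgfa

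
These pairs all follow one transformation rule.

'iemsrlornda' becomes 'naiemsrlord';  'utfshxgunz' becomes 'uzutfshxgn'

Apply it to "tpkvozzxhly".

hytpkvozzxl

What's happening: move the last 2 characters to the front (rotate right by 2), then swap the first and last characters.
On "tpkvozzxhly": the first step gives "lytpkvozzxh", and the second then gives "hytpkvozzxl".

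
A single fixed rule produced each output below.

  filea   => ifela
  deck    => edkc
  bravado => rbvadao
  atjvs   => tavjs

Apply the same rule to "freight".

The pattern: swap each adjacent pair of characters (1↔2, 3↔4, ...).
For "freight" the result is "rfiehgt".

rfiehgt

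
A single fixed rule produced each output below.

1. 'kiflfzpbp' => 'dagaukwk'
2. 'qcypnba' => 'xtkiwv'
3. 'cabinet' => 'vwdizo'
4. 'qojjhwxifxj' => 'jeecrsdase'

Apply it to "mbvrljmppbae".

Looking at the pairs, the operation is to shift every letter 5 places backward in the alphabet (wrapping around), then delete the first character.
Starting from "mbvrljmppbae": after the first operation, "hwqmgehkkwvz"; after the second, "wqmgehkkwvz".

wqmgehkkwvz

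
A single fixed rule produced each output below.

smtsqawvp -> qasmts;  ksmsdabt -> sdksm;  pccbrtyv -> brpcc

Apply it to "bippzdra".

The pattern: delete the last 3 characters, then move the last 2 characters to the front (rotate right by 2).
On "bippzdra": the first step gives "bippz", and the second then gives "pzbip".

pzbip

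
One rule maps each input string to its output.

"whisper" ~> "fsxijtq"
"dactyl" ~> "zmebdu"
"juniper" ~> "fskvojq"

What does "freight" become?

iugsfjh

What's happening: move the last 2 characters to the front (rotate right by 2), then shift every letter 1 place forward in the alphabet (wrapping around).
For "freight", step one produces "htfreig"; step two turns that into "iugsfjh".
(Check on "juniper": → "erjunip" → "fskvojq" ✓)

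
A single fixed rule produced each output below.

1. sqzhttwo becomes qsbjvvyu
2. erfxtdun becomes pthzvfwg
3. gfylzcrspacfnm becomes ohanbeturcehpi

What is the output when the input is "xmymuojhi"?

koaowqljz

Rule — shift every letter 2 places forward in the alphabet (wrapping around), then swap the first and last characters.
Working it through for "xmymuojhi": intermediate "zoaowqljk", final "koaowqljz".
(Check on "gfylzcrspacfnm": → "ihanbeturcehpo" → "ohanbeturcehpi" ✓)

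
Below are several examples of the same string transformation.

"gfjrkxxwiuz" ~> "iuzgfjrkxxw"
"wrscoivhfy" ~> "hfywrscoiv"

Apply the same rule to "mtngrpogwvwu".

What's happening: move the last 3 characters to the front (rotate right by 3).
Doing the same to "mtngrpogwvwu": "vwumtngrpogw".

vwumtngrpogw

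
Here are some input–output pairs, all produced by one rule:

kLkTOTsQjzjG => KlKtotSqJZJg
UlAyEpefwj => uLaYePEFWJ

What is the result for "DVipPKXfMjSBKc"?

dvIPpkxFmJsbkC

The transformation: flip the case of every letter.
Applying that to "DVipPKXfMjSBKc" gives "dvIPpkxFmJsbkC".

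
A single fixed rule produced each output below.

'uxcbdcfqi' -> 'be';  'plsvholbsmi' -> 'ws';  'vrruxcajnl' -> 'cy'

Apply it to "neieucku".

ul

The transformation: shift every letter 7 places forward in the alphabet (wrapping around), then keep only the first 2 characters.
"neieucku" → "ul".
(Check on "plsvholbsmi": → "wszcovsiztp" → "ws" ✓)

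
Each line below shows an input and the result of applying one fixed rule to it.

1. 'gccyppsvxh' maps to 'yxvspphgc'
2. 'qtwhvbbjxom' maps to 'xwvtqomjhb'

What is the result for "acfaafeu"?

uffecaa

Looking at the pairs, the operation is to sort the characters into reverse alphabetical order, then delete the last character.
On "acfaafeu": the first step gives "uffecaaa", and the second then gives "uffecaa".
(Check on "qtwhvbbjxom": → "xwvtqomjhbb" → "xwvtqomjhb" ✓)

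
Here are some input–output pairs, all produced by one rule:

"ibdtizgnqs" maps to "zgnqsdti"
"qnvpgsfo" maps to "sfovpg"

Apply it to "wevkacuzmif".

cuzmifvka

In each case the input is transformed by: delete the first 2 characters, then move the first 3 characters to the end (rotate left by 3).
On "wevkacuzmif": the first step gives "vkacuzmif", and the second then gives "cuzmifvka".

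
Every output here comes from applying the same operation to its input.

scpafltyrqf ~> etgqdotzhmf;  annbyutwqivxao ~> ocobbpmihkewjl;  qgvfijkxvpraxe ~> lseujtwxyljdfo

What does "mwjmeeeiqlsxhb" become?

Each output is the input with this applied: move the last 2 characters to the front (rotate right by 2), then shift every letter 12 places backward in the alphabet (wrapping around).
On "mwjmeeeiqlsxhb": the first step gives "hbmwjmeeeiqlsx", and the second then gives "vpakxassswezgl".

vpakxassswezgl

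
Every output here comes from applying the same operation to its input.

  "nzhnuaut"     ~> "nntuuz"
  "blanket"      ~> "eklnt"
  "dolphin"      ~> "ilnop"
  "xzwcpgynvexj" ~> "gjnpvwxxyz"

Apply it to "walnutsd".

Looking at the pairs, the operation is to sort the characters into alphabetical order, then delete the first 2 characters.
Applying both steps to "walnutsd": "adlnstuw", then "lnstuw".
(Check on "nzhnuaut": → "ahnntuuz" → "nntuuz" ✓)

lnstuw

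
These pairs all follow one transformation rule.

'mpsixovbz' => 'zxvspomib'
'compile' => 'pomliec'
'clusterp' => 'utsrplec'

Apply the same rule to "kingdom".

onmkigd

Each output is the input with this applied: sort the characters into reverse alphabetical order.
For "kingdom" the result is "onmkigd".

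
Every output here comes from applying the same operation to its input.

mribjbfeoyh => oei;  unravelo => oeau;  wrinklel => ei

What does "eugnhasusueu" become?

The pattern: reverse the string, then keep only the vowels.
"eugnhasusueu" → "ueususahngue" → "ueuuaue".

ueuuaue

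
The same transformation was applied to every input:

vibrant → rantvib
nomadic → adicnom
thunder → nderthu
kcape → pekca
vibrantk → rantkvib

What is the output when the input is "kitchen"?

chenkit

Rule — move the first 3 characters to the end (rotate left by 3).
So "kitchen" becomes "chenkit".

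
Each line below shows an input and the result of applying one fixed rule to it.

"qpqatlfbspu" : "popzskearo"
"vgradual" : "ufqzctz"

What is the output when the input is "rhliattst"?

The pattern: shift every letter 1 place backward in the alphabet (wrapping around), then delete the last character.
Working it through for "rhliattst": intermediate "qgkhzssrs", final "qgkhzssr".

qgkhzssr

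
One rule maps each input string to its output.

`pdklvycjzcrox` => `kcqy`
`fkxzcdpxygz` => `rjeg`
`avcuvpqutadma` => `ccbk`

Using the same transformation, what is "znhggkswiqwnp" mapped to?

Looking at the pairs, the operation is to keep one character in every 3, starting at position 2 (positions 2nd, 5th, 8th, ...), then shift every letter 7 places forward in the alphabet (wrapping around).
Applying both steps to "znhggkswiqwnp": "ngww", then "undd".

undd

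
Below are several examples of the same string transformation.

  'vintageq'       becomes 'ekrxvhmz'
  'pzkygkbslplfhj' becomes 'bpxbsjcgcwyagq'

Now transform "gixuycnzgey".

Each output is the input with this applied: shift every letter 9 places backward in the alphabet (wrapping around), then move the first 2 characters to the end (rotate left by 2).
On "gixuycnzgey": the first step gives "xzolpteqxvp", and the second then gives "olpteqxvpxz".

olpteqxvpxz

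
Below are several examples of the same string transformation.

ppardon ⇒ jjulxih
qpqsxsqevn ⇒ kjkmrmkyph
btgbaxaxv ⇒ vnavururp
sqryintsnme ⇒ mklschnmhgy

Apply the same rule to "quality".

Rule — shift every letter 6 places backward in the alphabet (wrapping around).
Applying that to "quality" gives "koufcns".

koufcns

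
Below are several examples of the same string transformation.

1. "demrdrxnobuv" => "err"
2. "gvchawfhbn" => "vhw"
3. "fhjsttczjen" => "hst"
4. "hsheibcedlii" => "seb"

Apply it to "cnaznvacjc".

nzv

Rule — keep every other character starting from the second (positions 2nd, 4th, 6th, ...), then keep only the first 3 characters.
On "cnaznvacjc": the first step gives "nzvcc", and the second then gives "nzv".
(Check on "fhjsttczjen": → "hstze" → "hst" ✓)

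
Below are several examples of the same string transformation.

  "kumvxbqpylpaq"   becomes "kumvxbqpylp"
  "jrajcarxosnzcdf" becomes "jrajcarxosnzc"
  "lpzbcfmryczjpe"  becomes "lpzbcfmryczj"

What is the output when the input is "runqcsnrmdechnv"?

runqcsnrmdech

The rule is to delete the last 2 characters.
On "runqcsnrmdechnv" that produces "runqcsnrmdech".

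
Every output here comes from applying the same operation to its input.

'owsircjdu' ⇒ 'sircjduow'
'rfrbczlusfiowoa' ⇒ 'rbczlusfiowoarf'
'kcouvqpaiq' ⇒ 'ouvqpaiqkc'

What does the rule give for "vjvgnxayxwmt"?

The pattern: move the first 2 characters to the end (rotate left by 2).
On "vjvgnxayxwmt" that produces "vgnxayxwmtvj".

vgnxayxwmtvj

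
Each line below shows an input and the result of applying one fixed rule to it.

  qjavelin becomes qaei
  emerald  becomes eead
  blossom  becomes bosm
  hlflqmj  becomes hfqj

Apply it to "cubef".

cbf

Each output is the input with this applied: keep every other character starting from the first (positions 1st, 3rd, 5th, ...).
"cubef" → "cbf".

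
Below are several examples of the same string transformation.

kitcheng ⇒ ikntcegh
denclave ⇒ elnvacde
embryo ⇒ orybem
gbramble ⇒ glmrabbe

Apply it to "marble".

lmrabe

In each case the input is transformed by: sort the characters into alphabetical order, then swap the front and back halves of the string.
For "marble", step one produces "abelmr"; step two turns that into "lmrabe".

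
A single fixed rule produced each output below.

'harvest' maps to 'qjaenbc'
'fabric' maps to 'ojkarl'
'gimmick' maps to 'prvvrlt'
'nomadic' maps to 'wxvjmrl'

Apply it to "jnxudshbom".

swgdmbqkxv

The pattern: shift every letter 9 places forward in the alphabet (wrapping around).
So "jnxudshbom" becomes "swgdmbqkxv".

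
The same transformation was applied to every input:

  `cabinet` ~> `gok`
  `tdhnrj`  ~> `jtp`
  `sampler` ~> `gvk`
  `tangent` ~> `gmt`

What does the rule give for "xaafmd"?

Looking at the pairs, the operation is to keep every other character starting from the second (positions 2nd, 4th, 6th, ...), then shift every letter 6 places forward in the alphabet (wrapping around).
Working it through for "xaafmd": intermediate "afd", final "glj".

glj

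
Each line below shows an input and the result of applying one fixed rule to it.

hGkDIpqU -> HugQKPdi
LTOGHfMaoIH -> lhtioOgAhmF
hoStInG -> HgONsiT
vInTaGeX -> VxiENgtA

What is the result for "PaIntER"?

Looking at the pairs, the operation is to flip the case of every letter, then take characters alternately from the front and the back (1st, last, 2nd, 2nd-last, ...).
Starting from "PaIntER": after the first operation, "pAiNTer"; after the second, "prAeiTN".

prAeiTN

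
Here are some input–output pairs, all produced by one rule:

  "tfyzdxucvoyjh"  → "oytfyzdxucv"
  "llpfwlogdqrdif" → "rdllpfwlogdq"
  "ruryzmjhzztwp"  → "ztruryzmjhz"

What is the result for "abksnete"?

Looking at the pairs, the operation is to delete the last 2 characters, then move the last 2 characters to the front (rotate right by 2).
Working it through for "abksnete": intermediate "abksne", final "neabks".

neabks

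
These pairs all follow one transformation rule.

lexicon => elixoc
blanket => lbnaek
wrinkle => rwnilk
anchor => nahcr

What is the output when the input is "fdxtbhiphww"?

dftxhbpiwh

The transformation: swap each adjacent pair of characters (1↔2, 3↔4, ...), then delete the last character.
On "fdxtbhiphww" that produces "dftxhbpiwh".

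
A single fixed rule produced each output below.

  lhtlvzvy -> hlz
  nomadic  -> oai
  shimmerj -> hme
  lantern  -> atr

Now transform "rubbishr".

The transformation: delete the last character, then keep every other character starting from the second (positions 2nd, 4th, 6th, ...).
Working it through for "rubbishr": intermediate "rubbish", final "ubs".

ubs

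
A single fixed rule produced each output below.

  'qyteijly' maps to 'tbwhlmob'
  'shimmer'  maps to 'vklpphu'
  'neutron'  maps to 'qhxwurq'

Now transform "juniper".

mxqlshu

The pattern: shift every letter 3 places forward in the alphabet (wrapping around).
On "juniper" that produces "mxqlshu".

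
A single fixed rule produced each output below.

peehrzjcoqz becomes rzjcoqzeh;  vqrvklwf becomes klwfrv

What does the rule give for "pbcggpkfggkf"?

gpkfggkfcg

The rule is to delete the first 2 characters, then move the first 2 characters to the end (rotate left by 2).
Applying both steps to "pbcggpkfggkf": "cggpkfggkf", then "gpkfggkfcg".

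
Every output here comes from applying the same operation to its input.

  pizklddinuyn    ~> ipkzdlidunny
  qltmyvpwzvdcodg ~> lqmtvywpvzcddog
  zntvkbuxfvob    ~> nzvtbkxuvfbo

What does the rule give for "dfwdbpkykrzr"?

fddwpbykrkrz

The transformation: swap each adjacent pair of characters (1↔2, 3↔4, ...).
Doing the same to "dfwdbpkykrzr": "fddwpbykrkrz".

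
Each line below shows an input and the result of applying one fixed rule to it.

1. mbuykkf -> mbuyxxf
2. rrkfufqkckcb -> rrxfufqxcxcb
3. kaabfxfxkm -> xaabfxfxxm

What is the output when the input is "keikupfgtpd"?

xeixupfgtpd

Looking at the pairs, the operation is to replace every "k" with "x".
For "keikupfgtpd" the result is "xeixupfgtpd".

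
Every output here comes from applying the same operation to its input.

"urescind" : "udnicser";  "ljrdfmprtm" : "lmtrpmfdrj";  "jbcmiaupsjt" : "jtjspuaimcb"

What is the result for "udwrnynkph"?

What's happening: move the first character to the end, then reverse the string.
On "udwrnynkph": the first step gives "dwrnynkphu", and the second then gives "uhpknynrwd".

uhpknynrwd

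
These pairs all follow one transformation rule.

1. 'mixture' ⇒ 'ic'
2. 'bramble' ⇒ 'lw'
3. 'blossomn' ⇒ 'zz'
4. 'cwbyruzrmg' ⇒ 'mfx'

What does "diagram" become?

The rule is to shift every letter 11 places forward in the alphabet (wrapping around), then keep one character in every 3, starting at position 3 (positions 3rd, 6th, 9th, ...).
Doing the same to "diagram": "ll".

ll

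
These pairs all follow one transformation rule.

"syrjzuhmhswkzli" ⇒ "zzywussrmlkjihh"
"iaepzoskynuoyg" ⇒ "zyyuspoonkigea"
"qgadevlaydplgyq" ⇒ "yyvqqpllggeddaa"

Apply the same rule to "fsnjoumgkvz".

In each case the input is transformed by: sort the characters into reverse alphabetical order.
For "fsnjoumgkvz" the result is "zvusonmkjgf".

zvusonmkjgf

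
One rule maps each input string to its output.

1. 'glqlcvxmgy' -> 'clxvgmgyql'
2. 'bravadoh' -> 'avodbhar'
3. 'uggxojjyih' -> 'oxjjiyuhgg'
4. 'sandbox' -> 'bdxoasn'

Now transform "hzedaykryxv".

adkyyrvxzhe

The pattern: move the first 3 characters to the end (rotate left by 3), then swap each adjacent pair of characters (1↔2, 3↔4, ...).
On "hzedaykryxv": the first step gives "daykryxvhze", and the second then gives "adkyyrvxzhe".
(Check on "bravadoh": → "vadohbra" → "avodbhar" ✓)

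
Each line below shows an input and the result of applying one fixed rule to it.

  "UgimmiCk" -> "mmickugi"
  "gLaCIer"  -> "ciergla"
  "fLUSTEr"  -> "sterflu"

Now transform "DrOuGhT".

Each output is the input with this applied: move the first 3 characters to the end (rotate left by 3), then convert every letter to lowercase.
"DrOuGhT" → "uGhTDrO" → "ughtdro".

ughtdro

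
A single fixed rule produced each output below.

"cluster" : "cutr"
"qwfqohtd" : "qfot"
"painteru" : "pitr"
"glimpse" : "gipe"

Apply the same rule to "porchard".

Each output is the input with this applied: keep every other character starting from the first (positions 1st, 3rd, 5th, ...).
"porchard" → "prhr".

prhr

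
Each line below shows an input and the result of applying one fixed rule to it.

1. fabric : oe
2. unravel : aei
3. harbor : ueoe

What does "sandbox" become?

The rule is to shift every letter 13 places forward in the alphabet (wrapping around) — i.e. ROT13, then keep only the vowels.
Applying both steps to "sandbox": "fnaqobk", then "ao".

ao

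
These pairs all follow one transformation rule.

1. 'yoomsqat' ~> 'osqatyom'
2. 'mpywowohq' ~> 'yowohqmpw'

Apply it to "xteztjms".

etjmsxtz

The pattern: move the first 3 characters to the end (rotate left by 3), then swap the first and last characters.
For "xteztjms", step one produces "ztjmsxte"; step two turns that into "etjmsxtz".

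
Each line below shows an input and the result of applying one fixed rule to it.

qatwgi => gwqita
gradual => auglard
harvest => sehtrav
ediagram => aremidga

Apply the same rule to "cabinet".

enctbai

The transformation: move the last 3 characters to the front (rotate right by 3), then swap each adjacent pair of characters (1↔2, 3↔4, ...).
Working it through for "cabinet": intermediate "netcabi", final "enctbai".
(Check on "qatwgi": → "wgiqat" → "gwqita" ✓)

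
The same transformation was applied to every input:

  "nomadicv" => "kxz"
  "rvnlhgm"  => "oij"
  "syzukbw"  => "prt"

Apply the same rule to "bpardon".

yok

The pattern: shift every letter 3 places backward in the alphabet (wrapping around), then keep one character in every 3, starting at position 1 (positions 1st, 4th, 7th, ...).
Applying both steps to "bpardon": "ymxoalk", then "yok".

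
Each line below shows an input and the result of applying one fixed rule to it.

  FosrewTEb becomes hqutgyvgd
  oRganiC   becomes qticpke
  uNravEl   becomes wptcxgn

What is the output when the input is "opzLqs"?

qrbnsu

Rule — shift every letter 2 places forward in the alphabet (wrapping around), then convert every letter to lowercase.
Working it through for "opzLqs": intermediate "qrbNsu", final "qrbnsu".
(Check on "oRganiC": → "qTicpkE" → "qticpke" ✓)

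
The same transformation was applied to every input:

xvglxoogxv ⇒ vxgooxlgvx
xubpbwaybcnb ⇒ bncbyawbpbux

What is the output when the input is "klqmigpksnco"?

ocnskpgimqlk

The pattern: reverse the string.
Applying that to "klqmigpksnco" gives "ocnskpgimqlk".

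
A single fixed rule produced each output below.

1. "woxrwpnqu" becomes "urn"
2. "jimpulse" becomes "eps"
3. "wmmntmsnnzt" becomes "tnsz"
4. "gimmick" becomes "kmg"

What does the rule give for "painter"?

rnp

The pattern: swap the first and last characters, then keep one character in every 3, starting at position 1 (positions 1st, 4th, 7th, ...).
"painter" → "raintep" → "rnp".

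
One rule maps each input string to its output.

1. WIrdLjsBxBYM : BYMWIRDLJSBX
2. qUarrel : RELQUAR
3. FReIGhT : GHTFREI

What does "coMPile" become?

Looking at the pairs, the operation is to move the last 3 characters to the front (rotate right by 3), then convert every letter to uppercase.
"coMPile" → "ilecoMP" → "ILECOMP".

ILECOMP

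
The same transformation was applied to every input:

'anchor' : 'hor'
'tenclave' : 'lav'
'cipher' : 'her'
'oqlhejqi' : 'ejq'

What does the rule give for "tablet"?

let

In each case the input is transformed by: swap the front and back halves of the string, then keep only the first 3 characters.
Working it through for "tablet": intermediate "lettab", final "let".
(Check on "anchor": → "horanc" → "hor" ✓)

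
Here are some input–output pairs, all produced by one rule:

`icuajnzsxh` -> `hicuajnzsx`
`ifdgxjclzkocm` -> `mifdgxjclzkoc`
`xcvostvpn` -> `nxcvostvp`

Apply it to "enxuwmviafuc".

Rule — move the last character to the front.
"enxuwmviafuc" → "cenxuwmviafu".

cenxuwmviafu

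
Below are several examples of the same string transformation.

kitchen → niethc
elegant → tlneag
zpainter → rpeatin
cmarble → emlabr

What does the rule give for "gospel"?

loesp

The pattern: take characters alternately from the front and the back (1st, last, 2nd, 2nd-last, ...), then delete the first character.
Working it through for "gospel": intermediate "gloesp", final "loesp".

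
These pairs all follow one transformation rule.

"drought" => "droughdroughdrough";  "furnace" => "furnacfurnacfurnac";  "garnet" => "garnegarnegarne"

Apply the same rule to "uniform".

uniforuniforunifor

Each output is the input with this applied: delete the last character, then write the whole string 3 times in a row.
Applying both steps to "uniform": "unifor", then "uniforuniforunifor".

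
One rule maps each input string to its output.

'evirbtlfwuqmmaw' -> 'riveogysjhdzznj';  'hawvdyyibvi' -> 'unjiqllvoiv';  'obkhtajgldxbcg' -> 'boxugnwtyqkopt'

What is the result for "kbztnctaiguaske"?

The pattern: shift every letter 13 places forward in the alphabet (wrapping around) — i.e. ROT13.
Doing the same to "kbztnctaiguaske": "xomgapgnvthnfxr".

xomgapgnvthnfxr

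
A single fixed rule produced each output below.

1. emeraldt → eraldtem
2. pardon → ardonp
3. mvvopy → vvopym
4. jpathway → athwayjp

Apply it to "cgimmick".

The rule is to swap the front and back halves of the string, then move the last 2 characters to the front (rotate right by 2).
For "cgimmick", step one produces "mickcgim"; step two turns that into "immickcg".

immickcg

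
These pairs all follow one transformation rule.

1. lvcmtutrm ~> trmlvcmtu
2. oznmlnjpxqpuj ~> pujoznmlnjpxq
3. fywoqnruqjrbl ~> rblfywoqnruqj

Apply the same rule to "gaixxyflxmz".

The rule is to move the last 3 characters to the front (rotate right by 3).
"gaixxyflxmz" → "xmzgaixxyfl".

xmzgaixxyfl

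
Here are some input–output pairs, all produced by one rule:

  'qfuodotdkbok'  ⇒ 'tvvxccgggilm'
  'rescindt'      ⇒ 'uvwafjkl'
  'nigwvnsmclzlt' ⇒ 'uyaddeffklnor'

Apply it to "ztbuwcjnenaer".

The transformation: sort the characters into alphabetical order, then shift every letter 8 places backward in the alphabet (wrapping around).
Working it through for "ztbuwcjnenaer": intermediate "abceejnnrtuwz", final "stuwwbffjlmor".
(Check on "rescindt": → "cdeinrst" → "uvwafjkl" ✓)

stuwwbffjlmor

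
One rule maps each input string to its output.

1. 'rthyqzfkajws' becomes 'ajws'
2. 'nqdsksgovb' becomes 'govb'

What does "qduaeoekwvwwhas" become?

The transformation: keep only the last 4 characters.
So "qduaeoekwvwwhas" becomes "whas".

whas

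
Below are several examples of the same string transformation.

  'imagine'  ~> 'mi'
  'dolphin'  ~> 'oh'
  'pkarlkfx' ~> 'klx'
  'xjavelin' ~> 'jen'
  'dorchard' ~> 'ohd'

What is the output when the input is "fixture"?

Looking at the pairs, the operation is to keep one character in every 3, starting at position 2 (positions 2nd, 5th, 8th, ...).
Doing the same to "fixture": "iu".

iu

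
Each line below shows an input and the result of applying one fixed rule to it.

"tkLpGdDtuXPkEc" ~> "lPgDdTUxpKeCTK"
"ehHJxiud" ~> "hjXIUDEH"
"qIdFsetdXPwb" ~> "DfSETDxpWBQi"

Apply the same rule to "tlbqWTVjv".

BQwtvJVTL

What's happening: move the first 2 characters to the end (rotate left by 2), then flip the case of every letter.
Applying both steps to "tlbqWTVjv": "bqWTVjvtl", then "BQwtvJVTL".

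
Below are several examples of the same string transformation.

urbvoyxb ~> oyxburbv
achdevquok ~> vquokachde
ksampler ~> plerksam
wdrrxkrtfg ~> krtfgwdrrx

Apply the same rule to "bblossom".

ssombblo

Looking at the pairs, the operation is to swap the front and back halves of the string.
Doing the same to "bblossom": "ssombblo".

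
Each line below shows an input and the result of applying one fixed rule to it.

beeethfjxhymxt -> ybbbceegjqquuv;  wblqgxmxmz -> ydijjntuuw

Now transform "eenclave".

What's happening: sort the characters into alphabetical order, then shift every letter 3 places backward in the alphabet (wrapping around).
On "eenclave": the first step gives "aceeelnv", and the second then gives "xzbbbiks".
(Check on "beeethfjxhymxt": → "beeefhhjmttxxy" → "ybbbceegjqquuv" ✓)

xzbbbiks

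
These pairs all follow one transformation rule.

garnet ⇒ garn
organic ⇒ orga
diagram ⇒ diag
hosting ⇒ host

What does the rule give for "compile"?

Looking at the pairs, the operation is to keep only the first 4 characters.
"compile" → "comp".

comp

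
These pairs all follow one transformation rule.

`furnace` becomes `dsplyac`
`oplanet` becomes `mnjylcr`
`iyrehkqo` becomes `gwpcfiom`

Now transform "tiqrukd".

rgopsib

The transformation: shift every letter 2 places backward in the alphabet (wrapping around).
Doing the same to "tiqrukd": "rgopsib".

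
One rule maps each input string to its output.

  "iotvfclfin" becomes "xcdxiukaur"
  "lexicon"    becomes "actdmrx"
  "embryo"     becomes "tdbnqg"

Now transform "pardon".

ecpdgs

Rule — take characters alternately from the front and the back (1st, last, 2nd, 2nd-last, ...), then shift every letter 11 places backward in the alphabet (wrapping around).
Applying both steps to "pardon": "pnaord", then "ecpdgs".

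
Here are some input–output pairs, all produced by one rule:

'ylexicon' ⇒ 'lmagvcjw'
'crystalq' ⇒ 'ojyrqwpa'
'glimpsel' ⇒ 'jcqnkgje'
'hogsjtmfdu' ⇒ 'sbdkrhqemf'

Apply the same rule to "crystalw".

ujyrqwpa

In each case the input is transformed by: reverse the string, then shift every letter 2 places backward in the alphabet (wrapping around).
Working it through for "crystalw": intermediate "wlatsyrc", final "ujyrqwpa".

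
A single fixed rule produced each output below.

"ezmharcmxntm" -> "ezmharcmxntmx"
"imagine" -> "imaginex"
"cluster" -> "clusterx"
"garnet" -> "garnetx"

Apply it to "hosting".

hostingx

Each output is the input with this applied: append "x".
For "hosting" the result is "hostingx".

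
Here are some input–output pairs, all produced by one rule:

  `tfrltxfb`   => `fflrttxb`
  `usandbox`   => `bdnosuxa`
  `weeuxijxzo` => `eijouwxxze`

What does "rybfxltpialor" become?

The rule is to sort the characters into alphabetical order, then move the first character to the end.
Working it through for "rybfxltpialor": intermediate "abfilloprrtxy", final "bfilloprrtxya".

bfilloprrtxya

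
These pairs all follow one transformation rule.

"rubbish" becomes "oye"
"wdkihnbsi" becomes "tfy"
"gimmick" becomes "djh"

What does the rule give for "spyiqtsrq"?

What's happening: shift every letter 3 places backward in the alphabet (wrapping around), then keep one character in every 3, starting at position 1 (positions 1st, 4th, 7th, ...).
"spyiqtsrq" → "pmvfnqpon" → "pfp".

pfp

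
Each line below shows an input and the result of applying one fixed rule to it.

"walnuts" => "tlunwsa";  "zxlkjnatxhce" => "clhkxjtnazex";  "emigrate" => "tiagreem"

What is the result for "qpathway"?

aawthqyp

In each case the input is transformed by: take characters alternately from the front and the back (1st, last, 2nd, 2nd-last, ...), then move the first 3 characters to the end (rotate left by 3).
Starting from "qpathway": after the first operation, "qypaawth"; after the second, "aawthqyp".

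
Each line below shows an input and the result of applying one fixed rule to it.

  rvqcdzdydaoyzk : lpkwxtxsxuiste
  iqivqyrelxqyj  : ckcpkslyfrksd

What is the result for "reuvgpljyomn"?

lyopajfdsigh

Looking at the pairs, the operation is to shift every letter 6 places backward in the alphabet (wrapping around).
On "reuvgpljyomn" that produces "lyopajfdsigh".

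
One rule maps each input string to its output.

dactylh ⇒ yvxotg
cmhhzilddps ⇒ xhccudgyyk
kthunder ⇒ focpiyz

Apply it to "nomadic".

ijhvyd

The transformation: shift every letter 5 places backward in the alphabet (wrapping around), then delete the last character.
On "nomadic": the first step gives "ijhvydx", and the second then gives "ijhvyd".
(Check on "dactylh": → "yvxotgc" → "yvxotg" ✓)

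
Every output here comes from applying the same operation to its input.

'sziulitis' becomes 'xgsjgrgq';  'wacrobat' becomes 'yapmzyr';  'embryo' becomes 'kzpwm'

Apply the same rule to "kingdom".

What's happening: shift every letter 2 places backward in the alphabet (wrapping around), then delete the first character.
On "kingdom" that produces "glebmk".
(Check on "embryo": → "ckzpwm" → "kzpwm" ✓)

glebmk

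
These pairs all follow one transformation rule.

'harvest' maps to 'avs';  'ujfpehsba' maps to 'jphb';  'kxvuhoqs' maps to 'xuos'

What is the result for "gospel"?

The pattern: keep every other character starting from the second (positions 2nd, 4th, 6th, ...).
"gospel" → "opl".

opl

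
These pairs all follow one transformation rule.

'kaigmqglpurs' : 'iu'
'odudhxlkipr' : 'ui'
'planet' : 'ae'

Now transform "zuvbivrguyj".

The pattern: delete the first 2 characters, then keep only the vowels.
For "zuvbivrguyj", step one produces "vbivrguyj"; step two turns that into "iu".

iu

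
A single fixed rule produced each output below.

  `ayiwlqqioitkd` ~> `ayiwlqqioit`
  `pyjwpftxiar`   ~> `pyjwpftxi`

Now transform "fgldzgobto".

fgldzgob

The transformation: delete the last 2 characters.
For "fgldzgobto" the result is "fgldzgob".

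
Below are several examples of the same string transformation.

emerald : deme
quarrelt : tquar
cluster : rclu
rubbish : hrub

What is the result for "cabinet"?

tcab

Each output is the input with this applied: move the last character to the front, then delete the last 3 characters.
"cabinet" → "tcabine" → "tcab".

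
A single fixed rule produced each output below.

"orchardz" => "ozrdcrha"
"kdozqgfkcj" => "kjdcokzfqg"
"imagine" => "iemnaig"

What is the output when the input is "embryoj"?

ejmobyr

The transformation: take characters alternately from the front and the back (1st, last, 2nd, 2nd-last, ...).
On "embryoj" that produces "ejmobyr".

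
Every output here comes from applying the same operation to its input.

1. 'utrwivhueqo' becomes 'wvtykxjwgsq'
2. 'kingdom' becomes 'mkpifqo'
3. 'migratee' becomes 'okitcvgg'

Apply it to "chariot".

Rule — shift every letter 2 places forward in the alphabet (wrapping around).
So "chariot" becomes "ejctkqv".

ejctkqv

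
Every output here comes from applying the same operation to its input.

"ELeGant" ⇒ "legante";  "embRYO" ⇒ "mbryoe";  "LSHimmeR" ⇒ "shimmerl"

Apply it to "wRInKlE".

Looking at the pairs, the operation is to move the first character to the end, then convert every letter to lowercase.
"wRInKlE" → "RInKlEw" → "rinklew".
(Check on "LSHimmeR": → "SHimmeRL" → "shimmerl" ✓)

rinklew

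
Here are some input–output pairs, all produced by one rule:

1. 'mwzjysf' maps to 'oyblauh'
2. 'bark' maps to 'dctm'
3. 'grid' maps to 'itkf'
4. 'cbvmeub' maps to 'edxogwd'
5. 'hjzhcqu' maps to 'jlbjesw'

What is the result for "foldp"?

Rule — shift every letter 2 places forward in the alphabet (wrapping around).
"foldp" → "hqnfr".

hqnfr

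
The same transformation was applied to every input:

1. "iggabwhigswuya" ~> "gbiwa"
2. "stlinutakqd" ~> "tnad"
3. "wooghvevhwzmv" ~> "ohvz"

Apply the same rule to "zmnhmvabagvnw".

mmbv

Looking at the pairs, the operation is to keep one character in every 3, starting at position 2 (positions 2nd, 5th, 8th, ...).
So "zmnhmvabagvnw" becomes "mmbv".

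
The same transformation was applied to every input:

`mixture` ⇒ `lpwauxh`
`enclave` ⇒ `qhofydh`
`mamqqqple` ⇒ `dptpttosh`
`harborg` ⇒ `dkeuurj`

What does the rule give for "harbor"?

dkeuur

Each output is the input with this applied: swap each adjacent pair of characters (1↔2, 3↔4, ...), then shift every letter 3 places forward in the alphabet (wrapping around).
For "harbor", step one produces "ahbrro"; step two turns that into "dkeuur".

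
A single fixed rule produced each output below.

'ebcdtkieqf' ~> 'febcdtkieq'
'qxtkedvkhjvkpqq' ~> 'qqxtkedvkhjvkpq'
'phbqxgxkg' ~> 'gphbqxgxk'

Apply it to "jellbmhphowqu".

ujellbmhphowq

Each output is the input with this applied: move the last character to the front.
Doing the same to "jellbmhphowqu": "ujellbmhphowq".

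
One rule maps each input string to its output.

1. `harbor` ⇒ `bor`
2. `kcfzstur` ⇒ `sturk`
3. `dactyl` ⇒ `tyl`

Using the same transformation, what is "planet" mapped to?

net

What's happening: swap the front and back halves of the string, then delete the last 3 characters.
Starting from "planet": after the first operation, "netpla"; after the second, "net".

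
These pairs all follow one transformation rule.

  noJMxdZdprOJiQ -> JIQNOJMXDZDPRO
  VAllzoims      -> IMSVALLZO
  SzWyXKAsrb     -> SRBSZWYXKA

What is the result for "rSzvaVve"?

VVERSZVA

The rule is to move the last 3 characters to the front (rotate right by 3), then convert every letter to uppercase.
Applying both steps to "rSzvaVve": "VverSzva", then "VVERSZVA".
(Check on "SzWyXKAsrb": → "srbSzWyXKA" → "SRBSZWYXKA" ✓)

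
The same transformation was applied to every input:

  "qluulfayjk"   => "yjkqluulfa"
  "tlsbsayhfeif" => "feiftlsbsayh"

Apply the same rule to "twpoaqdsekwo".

In each case the input is transformed by: swap the front and back halves of the string, then move the first 2 characters to the end (rotate left by 2).
"twpoaqdsekwo" → "dsekwotwpoaq" → "ekwotwpoaqds".

ekwotwpoaqds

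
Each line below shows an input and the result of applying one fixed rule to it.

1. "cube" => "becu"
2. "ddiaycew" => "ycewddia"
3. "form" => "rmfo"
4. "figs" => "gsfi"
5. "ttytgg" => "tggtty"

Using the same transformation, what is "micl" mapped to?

The pattern: swap the front and back halves of the string.
So "micl" becomes "clmi".

clmi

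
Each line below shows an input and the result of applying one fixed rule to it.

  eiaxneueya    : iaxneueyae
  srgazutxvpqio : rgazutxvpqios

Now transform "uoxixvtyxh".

Each output is the input with this applied: move the first character to the end.
So "uoxixvtyxh" becomes "oxixvtyxhu".

oxixvtyxhu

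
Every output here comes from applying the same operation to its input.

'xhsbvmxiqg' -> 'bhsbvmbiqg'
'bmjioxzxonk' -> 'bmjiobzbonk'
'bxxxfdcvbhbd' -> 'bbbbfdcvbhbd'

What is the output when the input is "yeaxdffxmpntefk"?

yeabdffbmpntefk

The transformation: replace every "x" with "b".
So "yeaxdffxmpntefk" becomes "yeabdffbmpntefk".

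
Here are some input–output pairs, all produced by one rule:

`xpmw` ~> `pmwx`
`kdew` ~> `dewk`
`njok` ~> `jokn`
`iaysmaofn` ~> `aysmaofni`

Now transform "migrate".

igratem

What's happening: move the first character to the end.
So "migrate" becomes "igratem".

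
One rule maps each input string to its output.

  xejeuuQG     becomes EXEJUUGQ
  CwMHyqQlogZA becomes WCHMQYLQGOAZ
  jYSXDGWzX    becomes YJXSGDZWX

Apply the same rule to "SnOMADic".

The pattern: swap each adjacent pair of characters (1↔2, 3↔4, ...), then convert every letter to uppercase.
Working it through for "SnOMADic": intermediate "nSMODAci", final "NSMODACI".

NSMODACI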